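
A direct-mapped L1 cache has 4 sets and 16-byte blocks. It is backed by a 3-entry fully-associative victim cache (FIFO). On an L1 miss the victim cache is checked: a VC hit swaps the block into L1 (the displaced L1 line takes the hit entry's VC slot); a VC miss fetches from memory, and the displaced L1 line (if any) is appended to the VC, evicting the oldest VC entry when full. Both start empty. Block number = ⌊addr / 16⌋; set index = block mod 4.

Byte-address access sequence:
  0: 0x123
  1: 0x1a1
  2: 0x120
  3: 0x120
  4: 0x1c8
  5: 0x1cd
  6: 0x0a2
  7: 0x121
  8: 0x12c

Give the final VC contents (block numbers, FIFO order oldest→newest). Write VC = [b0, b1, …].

VC = [26, 10]

0: 0x123 (blk 18, set 2) → MISS  vc=[]
1: 0x1a1 (blk 26, set 2) → MISS  vc=[18]
2: 0x120 (blk 18, set 2) → VC-HIT  vc=[26]
3: 0x120 (blk 18, set 2) → L1-HIT  vc=[26]
4: 0x1c8 (blk 28, set 0) → MISS  vc=[26]
5: 0x1cd (blk 28, set 0) → L1-HIT  vc=[26]
6: 0xa2 (blk 10, set 2) → MISS  vc=[26, 18]
7: 0x121 (blk 18, set 2) → VC-HIT  vc=[26, 10]
8: 0x12c (blk 18, set 2) → L1-HIT  vc=[26, 10]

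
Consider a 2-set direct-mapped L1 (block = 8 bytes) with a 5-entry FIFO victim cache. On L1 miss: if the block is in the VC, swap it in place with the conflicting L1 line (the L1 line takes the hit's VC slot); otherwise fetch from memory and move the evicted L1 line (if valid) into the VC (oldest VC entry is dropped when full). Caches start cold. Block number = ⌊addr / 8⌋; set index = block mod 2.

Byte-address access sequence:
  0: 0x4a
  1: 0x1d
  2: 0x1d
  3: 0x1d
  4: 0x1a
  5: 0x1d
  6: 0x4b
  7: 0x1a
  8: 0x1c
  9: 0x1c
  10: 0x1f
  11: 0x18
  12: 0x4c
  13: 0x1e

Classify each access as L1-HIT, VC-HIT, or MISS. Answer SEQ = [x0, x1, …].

#0 0x4a→b9/s1 MISS; vc=[]
#1 0x1d→b3/s1 MISS; vc=[9]
#2 0x1d→b3/s1 L1-HIT; vc=[9]
#3 0x1d→b3/s1 L1-HIT; vc=[9]
#4 0x1a→b3/s1 L1-HIT; vc=[9]
#5 0x1d→b3/s1 L1-HIT; vc=[9]
#6 0x4b→b9/s1 VC-HIT; vc=[3]
#7 0x1a→b3/s1 VC-HIT; vc=[9]
#8 0x1c→b3/s1 L1-HIT; vc=[9]
#9 0x1c→b3/s1 L1-HIT; vc=[9]
#10 0x1f→b3/s1 L1-HIT; vc=[9]
#11 0x18→b3/s1 L1-HIT; vc=[9]
#12 0x4c→b9/s1 VC-HIT; vc=[3]
#13 0x1e→b3/s1 VC-HIT; vc=[9]

SEQ = [MISS, MISS, L1-HIT, L1-HIT, L1-HIT, L1-HIT, VC-HIT, VC-HIT, L1-HIT, L1-HIT, L1-HIT, L1-HIT, VC-HIT, VC-HIT]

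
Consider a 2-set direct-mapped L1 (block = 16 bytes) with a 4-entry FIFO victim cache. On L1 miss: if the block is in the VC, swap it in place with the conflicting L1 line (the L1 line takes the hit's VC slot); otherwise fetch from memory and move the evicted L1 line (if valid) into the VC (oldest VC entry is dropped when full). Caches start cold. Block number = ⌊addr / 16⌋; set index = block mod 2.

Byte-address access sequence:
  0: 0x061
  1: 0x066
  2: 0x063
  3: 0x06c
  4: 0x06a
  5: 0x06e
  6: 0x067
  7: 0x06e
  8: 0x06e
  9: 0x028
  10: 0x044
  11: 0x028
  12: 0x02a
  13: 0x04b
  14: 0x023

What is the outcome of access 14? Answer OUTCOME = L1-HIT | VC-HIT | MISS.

OUTCOME = VC-HIT

#0 0x61→b6/s0 MISS; vc=[]
#1 0x66→b6/s0 L1-HIT; vc=[]
#2 0x63→b6/s0 L1-HIT; vc=[]
#3 0x6c→b6/s0 L1-HIT; vc=[]
#4 0x6a→b6/s0 L1-HIT; vc=[]
#5 0x6e→b6/s0 L1-HIT; vc=[]
#6 0x67→b6/s0 L1-HIT; vc=[]
#7 0x6e→b6/s0 L1-HIT; vc=[]
#8 0x6e→b6/s0 L1-HIT; vc=[]
#9 0x28→b2/s0 MISS; vc=[6]
#10 0x44→b4/s0 MISS; vc=[6,2]
#11 0x28→b2/s0 VC-HIT; vc=[6,4]
#12 0x2a→b2/s0 L1-HIT; vc=[6,4]
#13 0x4b→b4/s0 VC-HIT; vc=[6,2]
#14 0x23→b2/s0 VC-HIT; vc=[6,4]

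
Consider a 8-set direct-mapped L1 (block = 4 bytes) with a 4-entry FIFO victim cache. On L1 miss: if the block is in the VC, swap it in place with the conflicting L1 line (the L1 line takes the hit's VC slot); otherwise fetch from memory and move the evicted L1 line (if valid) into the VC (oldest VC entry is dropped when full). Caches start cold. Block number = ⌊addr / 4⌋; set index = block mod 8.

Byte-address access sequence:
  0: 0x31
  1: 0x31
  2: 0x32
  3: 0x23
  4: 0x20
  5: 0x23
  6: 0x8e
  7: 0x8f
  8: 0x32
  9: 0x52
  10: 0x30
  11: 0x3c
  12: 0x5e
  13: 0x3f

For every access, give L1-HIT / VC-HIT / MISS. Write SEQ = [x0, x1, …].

SEQ = [MISS, L1-HIT, L1-HIT, MISS, L1-HIT, L1-HIT, MISS, L1-HIT, L1-HIT, MISS, VC-HIT, MISS, MISS, VC-HIT]

#0 0x31→b12/s4 MISS; vc=[]
#1 0x31→b12/s4 L1-HIT; vc=[]
#2 0x32→b12/s4 L1-HIT; vc=[]
#3 0x23→b8/s0 MISS; vc=[]
#4 0x20→b8/s0 L1-HIT; vc=[]
#5 0x23→b8/s0 L1-HIT; vc=[]
#6 0x8e→b35/s3 MISS; vc=[]
#7 0x8f→b35/s3 L1-HIT; vc=[]
#8 0x32→b12/s4 L1-HIT; vc=[]
#9 0x52→b20/s4 MISS; vc=[12]
#10 0x30→b12/s4 VC-HIT; vc=[20]
#11 0x3c→b15/s7 MISS; vc=[20]
#12 0x5e→b23/s7 MISS; vc=[20,15]
#13 0x3f→b15/s7 VC-HIT; vc=[20,23]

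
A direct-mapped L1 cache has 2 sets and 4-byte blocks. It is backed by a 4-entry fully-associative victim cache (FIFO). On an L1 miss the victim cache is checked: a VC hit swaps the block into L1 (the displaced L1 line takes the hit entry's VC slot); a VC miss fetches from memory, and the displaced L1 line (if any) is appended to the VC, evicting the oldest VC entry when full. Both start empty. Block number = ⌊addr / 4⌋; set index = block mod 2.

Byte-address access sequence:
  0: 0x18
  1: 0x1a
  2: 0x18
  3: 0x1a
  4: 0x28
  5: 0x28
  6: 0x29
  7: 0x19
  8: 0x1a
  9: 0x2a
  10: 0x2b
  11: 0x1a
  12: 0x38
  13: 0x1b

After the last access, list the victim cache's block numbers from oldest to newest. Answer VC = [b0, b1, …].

  [0] addr=0x18 blk=6 s=0: MISS | VC []
  [1] addr=0x1a blk=6 s=0: L1-HIT | VC []
  [2] addr=0x18 blk=6 s=0: L1-HIT | VC []
  [3] addr=0x1a blk=6 s=0: L1-HIT | VC []
  [4] addr=0x28 blk=10 s=0: MISS | VC [6]
  [5] addr=0x28 blk=10 s=0: L1-HIT | VC [6]
  [6] addr=0x29 blk=10 s=0: L1-HIT | VC [6]
  [7] addr=0x19 blk=6 s=0: VC-HIT | VC [10]
  [8] addr=0x1a blk=6 s=0: L1-HIT | VC [10]
  [9] addr=0x2a blk=10 s=0: VC-HIT | VC [6]
  [10] addr=0x2b blk=10 s=0: L1-HIT | VC [6]
  [11] addr=0x1a blk=6 s=0: VC-HIT | VC [10]
  [12] addr=0x38 blk=14 s=0: MISS | VC [10, 6]
  [13] addr=0x1b blk=6 s=0: VC-HIT | VC [10, 14]

VC = [10, 14]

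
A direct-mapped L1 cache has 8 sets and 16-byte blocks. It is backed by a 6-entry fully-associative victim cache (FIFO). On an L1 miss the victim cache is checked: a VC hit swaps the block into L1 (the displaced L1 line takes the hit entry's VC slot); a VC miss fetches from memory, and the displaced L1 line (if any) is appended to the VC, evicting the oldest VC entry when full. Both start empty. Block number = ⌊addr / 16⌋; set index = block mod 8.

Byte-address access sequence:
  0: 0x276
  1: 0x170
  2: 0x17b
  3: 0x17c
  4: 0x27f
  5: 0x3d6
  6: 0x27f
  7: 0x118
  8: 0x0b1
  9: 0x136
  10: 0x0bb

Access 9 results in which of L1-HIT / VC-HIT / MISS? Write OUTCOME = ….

OUTCOME = MISS

0: 0x276 (blk 39, set 7) → MISS  vc=[]
1: 0x170 (blk 23, set 7) → MISS  vc=[39]
2: 0x17b (blk 23, set 7) → L1-HIT  vc=[39]
3: 0x17c (blk 23, set 7) → L1-HIT  vc=[39]
4: 0x27f (blk 39, set 7) → VC-HIT  vc=[23]
5: 0x3d6 (blk 61, set 5) → MISS  vc=[23]
6: 0x27f (blk 39, set 7) → L1-HIT  vc=[23]
7: 0x118 (blk 17, set 1) → MISS  vc=[23]
8: 0xb1 (blk 11, set 3) → MISS  vc=[23]
9: 0x136 (blk 19, set 3) → MISS  vc=[23, 11]
10: 0xbb (blk 11, set 3) → VC-HIT  vc=[23, 19]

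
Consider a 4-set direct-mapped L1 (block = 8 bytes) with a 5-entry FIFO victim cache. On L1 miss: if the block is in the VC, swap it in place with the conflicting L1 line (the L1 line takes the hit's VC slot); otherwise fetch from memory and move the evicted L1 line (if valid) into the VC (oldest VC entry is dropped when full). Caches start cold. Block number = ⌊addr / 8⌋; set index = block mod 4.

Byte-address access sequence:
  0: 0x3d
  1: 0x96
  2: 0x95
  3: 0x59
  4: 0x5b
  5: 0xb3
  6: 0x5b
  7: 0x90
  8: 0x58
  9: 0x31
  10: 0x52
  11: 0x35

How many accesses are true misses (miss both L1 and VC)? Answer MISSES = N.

  [0] addr=0x3d blk=7 s=3: MISS | VC []
  [1] addr=0x96 blk=18 s=2: MISS | VC []
  [2] addr=0x95 blk=18 s=2: L1-HIT | VC []
  [3] addr=0x59 blk=11 s=3: MISS | VC [7]
  [4] addr=0x5b blk=11 s=3: L1-HIT | VC [7]
  [5] addr=0xb3 blk=22 s=2: MISS | VC [7, 18]
  [6] addr=0x5b blk=11 s=3: L1-HIT | VC [7, 18]
  [7] addr=0x90 blk=18 s=2: VC-HIT | VC [7, 22]
  [8] addr=0x58 blk=11 s=3: L1-HIT | VC [7, 22]
  [9] addr=0x31 blk=6 s=2: MISS | VC [7, 22, 18]
  [10] addr=0x52 blk=10 s=2: MISS | VC [7, 22, 18, 6]
  [11] addr=0x35 blk=6 s=2: VC-HIT | VC [7, 22, 18, 10]

MISSES = 6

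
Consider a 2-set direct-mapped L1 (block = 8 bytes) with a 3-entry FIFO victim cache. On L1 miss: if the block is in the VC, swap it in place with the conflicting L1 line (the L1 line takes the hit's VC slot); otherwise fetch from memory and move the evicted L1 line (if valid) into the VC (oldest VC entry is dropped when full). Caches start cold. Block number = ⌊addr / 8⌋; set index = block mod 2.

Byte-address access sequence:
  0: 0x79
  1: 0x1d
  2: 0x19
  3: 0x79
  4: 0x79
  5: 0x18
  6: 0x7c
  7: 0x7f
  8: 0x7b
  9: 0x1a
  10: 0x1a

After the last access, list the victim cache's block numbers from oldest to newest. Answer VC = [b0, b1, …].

0: 0x79 (blk 15, set 1) → MISS  vc=[]
1: 0x1d (blk 3, set 1) → MISS  vc=[15]
2: 0x19 (blk 3, set 1) → L1-HIT  vc=[15]
3: 0x79 (blk 15, set 1) → VC-HIT  vc=[3]
4: 0x79 (blk 15, set 1) → L1-HIT  vc=[3]
5: 0x18 (blk 3, set 1) → VC-HIT  vc=[15]
6: 0x7c (blk 15, set 1) → VC-HIT  vc=[3]
7: 0x7f (blk 15, set 1) → L1-HIT  vc=[3]
8: 0x7b (blk 15, set 1) → L1-HIT  vc=[3]
9: 0x1a (blk 3, set 1) → VC-HIT  vc=[15]
10: 0x1a (blk 3, set 1) → L1-HIT  vc=[15]

VC = [15]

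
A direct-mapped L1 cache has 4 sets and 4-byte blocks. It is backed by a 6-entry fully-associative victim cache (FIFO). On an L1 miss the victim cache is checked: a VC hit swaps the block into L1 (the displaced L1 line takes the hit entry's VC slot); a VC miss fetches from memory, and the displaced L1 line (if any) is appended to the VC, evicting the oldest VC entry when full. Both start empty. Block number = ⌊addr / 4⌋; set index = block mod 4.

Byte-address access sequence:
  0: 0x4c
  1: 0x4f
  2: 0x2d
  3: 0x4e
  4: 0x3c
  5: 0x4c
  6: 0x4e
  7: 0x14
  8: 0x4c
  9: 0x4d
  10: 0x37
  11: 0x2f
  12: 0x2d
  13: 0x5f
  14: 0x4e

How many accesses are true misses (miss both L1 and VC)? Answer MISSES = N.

#0 0x4c→b19/s3 MISS; vc=[]
#1 0x4f→b19/s3 L1-HIT; vc=[]
#2 0x2d→b11/s3 MISS; vc=[19]
#3 0x4e→b19/s3 VC-HIT; vc=[11]
#4 0x3c→b15/s3 MISS; vc=[11,19]
#5 0x4c→b19/s3 VC-HIT; vc=[11,15]
#6 0x4e→b19/s3 L1-HIT; vc=[11,15]
#7 0x14→b5/s1 MISS; vc=[11,15]
#8 0x4c→b19/s3 L1-HIT; vc=[11,15]
#9 0x4d→b19/s3 L1-HIT; vc=[11,15]
#10 0x37→b13/s1 MISS; vc=[11,15,5]
#11 0x2f→b11/s3 VC-HIT; vc=[19,15,5]
#12 0x2d→b11/s3 L1-HIT; vc=[19,15,5]
#13 0x5f→b23/s3 MISS; vc=[19,15,5,11]
#14 0x4e→b19/s3 VC-HIT; vc=[23,15,5,11]

MISSES = 6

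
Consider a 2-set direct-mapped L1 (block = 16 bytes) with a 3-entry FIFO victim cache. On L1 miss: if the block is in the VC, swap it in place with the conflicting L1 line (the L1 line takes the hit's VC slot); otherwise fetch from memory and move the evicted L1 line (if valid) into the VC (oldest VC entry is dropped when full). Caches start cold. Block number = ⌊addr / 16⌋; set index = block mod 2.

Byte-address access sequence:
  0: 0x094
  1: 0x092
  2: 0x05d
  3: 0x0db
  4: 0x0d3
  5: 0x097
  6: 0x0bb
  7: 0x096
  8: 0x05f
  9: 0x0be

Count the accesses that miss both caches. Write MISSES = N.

MISSES = 4

  [0] addr=0x94 blk=9 s=1: MISS | VC []
  [1] addr=0x92 blk=9 s=1: L1-HIT | VC []
  [2] addr=0x5d blk=5 s=1: MISS | VC [9]
  [3] addr=0xdb blk=13 s=1: MISS | VC [9, 5]
  [4] addr=0xd3 blk=13 s=1: L1-HIT | VC [9, 5]
  [5] addr=0x97 blk=9 s=1: VC-HIT | VC [13, 5]
  [6] addr=0xbb blk=11 s=1: MISS | VC [13, 5, 9]
  [7] addr=0x96 blk=9 s=1: VC-HIT | VC [13, 5, 11]
  [8] addr=0x5f blk=5 s=1: VC-HIT | VC [13, 9, 11]
  [9] addr=0xbe blk=11 s=1: VC-HIT | VC [13, 9, 5]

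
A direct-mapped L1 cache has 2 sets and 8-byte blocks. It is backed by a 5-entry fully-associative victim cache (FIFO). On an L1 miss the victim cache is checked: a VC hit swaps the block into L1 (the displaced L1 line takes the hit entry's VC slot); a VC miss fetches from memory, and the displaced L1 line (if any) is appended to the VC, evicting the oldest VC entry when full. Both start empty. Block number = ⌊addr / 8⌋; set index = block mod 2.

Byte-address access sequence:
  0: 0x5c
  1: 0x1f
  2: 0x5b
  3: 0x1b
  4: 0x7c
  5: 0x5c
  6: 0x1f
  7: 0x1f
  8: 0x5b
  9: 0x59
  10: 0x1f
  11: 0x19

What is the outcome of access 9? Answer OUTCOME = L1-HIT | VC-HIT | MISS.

OUTCOME = L1-HIT

#0 0x5c→b11/s1 MISS; vc=[]
#1 0x1f→b3/s1 MISS; vc=[11]
#2 0x5b→b11/s1 VC-HIT; vc=[3]
#3 0x1b→b3/s1 VC-HIT; vc=[11]
#4 0x7c→b15/s1 MISS; vc=[11,3]
#5 0x5c→b11/s1 VC-HIT; vc=[15,3]
#6 0x1f→b3/s1 VC-HIT; vc=[15,11]
#7 0x1f→b3/s1 L1-HIT; vc=[15,11]
#8 0x5b→b11/s1 VC-HIT; vc=[15,3]
#9 0x59→b11/s1 L1-HIT; vc=[15,3]
#10 0x1f→b3/s1 VC-HIT; vc=[15,11]
#11 0x19→b3/s1 L1-HIT; vc=[15,11]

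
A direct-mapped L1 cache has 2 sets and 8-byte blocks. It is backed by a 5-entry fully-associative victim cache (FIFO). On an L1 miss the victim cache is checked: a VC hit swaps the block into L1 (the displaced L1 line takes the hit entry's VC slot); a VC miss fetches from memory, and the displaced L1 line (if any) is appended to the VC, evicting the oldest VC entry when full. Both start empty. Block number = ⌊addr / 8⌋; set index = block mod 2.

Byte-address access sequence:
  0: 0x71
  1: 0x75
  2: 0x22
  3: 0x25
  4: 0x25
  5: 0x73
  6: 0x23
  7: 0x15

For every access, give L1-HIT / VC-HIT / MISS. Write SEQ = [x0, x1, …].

#0 0x71→b14/s0 MISS; vc=[]
#1 0x75→b14/s0 L1-HIT; vc=[]
#2 0x22→b4/s0 MISS; vc=[14]
#3 0x25→b4/s0 L1-HIT; vc=[14]
#4 0x25→b4/s0 L1-HIT; vc=[14]
#5 0x73→b14/s0 VC-HIT; vc=[4]
#6 0x23→b4/s0 VC-HIT; vc=[14]
#7 0x15→b2/s0 MISS; vc=[14,4]

SEQ = [MISS, L1-HIT, MISS, L1-HIT, L1-HIT, VC-HIT, VC-HIT, MISS]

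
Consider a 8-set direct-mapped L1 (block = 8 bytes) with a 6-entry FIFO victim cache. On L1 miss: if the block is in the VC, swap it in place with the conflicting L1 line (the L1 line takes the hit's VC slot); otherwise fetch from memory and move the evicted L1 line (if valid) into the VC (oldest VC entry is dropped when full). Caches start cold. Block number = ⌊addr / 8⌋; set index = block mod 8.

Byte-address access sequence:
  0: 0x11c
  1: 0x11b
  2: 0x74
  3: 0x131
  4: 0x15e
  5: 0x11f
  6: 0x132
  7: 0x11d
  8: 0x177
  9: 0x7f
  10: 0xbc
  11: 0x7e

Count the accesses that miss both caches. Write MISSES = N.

MISSES = 7

#0 0x11c→b35/s3 MISS; vc=[]
#1 0x11b→b35/s3 L1-HIT; vc=[]
#2 0x74→b14/s6 MISS; vc=[]
#3 0x131→b38/s6 MISS; vc=[14]
#4 0x15e→b43/s3 MISS; vc=[14,35]
#5 0x11f→b35/s3 VC-HIT; vc=[14,43]
#6 0x132→b38/s6 L1-HIT; vc=[14,43]
#7 0x11d→b35/s3 L1-HIT; vc=[14,43]
#8 0x177→b46/s6 MISS; vc=[14,43,38]
#9 0x7f→b15/s7 MISS; vc=[14,43,38]
#10 0xbc→b23/s7 MISS; vc=[14,43,38,15]
#11 0x7e→b15/s7 VC-HIT; vc=[14,43,38,23]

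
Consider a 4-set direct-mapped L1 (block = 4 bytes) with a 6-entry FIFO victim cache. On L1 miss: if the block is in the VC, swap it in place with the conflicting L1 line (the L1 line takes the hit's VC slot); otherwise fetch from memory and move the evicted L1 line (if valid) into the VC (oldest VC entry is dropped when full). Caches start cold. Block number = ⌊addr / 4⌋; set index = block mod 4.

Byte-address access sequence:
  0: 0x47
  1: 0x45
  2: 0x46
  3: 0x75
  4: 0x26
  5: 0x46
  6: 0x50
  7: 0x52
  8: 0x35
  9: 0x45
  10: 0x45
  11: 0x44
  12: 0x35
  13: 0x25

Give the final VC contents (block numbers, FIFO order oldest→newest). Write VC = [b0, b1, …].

VC = [13, 29, 17]

#0 0x47→b17/s1 MISS; vc=[]
#1 0x45→b17/s1 L1-HIT; vc=[]
#2 0x46→b17/s1 L1-HIT; vc=[]
#3 0x75→b29/s1 MISS; vc=[17]
#4 0x26→b9/s1 MISS; vc=[17,29]
#5 0x46→b17/s1 VC-HIT; vc=[9,29]
#6 0x50→b20/s0 MISS; vc=[9,29]
#7 0x52→b20/s0 L1-HIT; vc=[9,29]
#8 0x35→b13/s1 MISS; vc=[9,29,17]
#9 0x45→b17/s1 VC-HIT; vc=[9,29,13]
#10 0x45→b17/s1 L1-HIT; vc=[9,29,13]
#11 0x44→b17/s1 L1-HIT; vc=[9,29,13]
#12 0x35→b13/s1 VC-HIT; vc=[9,29,17]
#13 0x25→b9/s1 VC-HIT; vc=[13,29,17]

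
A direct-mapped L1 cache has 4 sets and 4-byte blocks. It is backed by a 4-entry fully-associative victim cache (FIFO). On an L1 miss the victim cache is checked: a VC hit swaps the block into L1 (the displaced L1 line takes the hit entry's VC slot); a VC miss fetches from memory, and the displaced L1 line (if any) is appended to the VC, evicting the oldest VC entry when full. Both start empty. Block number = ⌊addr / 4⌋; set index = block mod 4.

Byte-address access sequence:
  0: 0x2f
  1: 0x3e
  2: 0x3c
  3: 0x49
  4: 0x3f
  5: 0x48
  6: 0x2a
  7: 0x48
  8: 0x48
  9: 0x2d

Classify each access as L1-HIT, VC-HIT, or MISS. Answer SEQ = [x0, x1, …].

#0 0x2f→b11/s3 MISS; vc=[]
#1 0x3e→b15/s3 MISS; vc=[11]
#2 0x3c→b15/s3 L1-HIT; vc=[11]
#3 0x49→b18/s2 MISS; vc=[11]
#4 0x3f→b15/s3 L1-HIT; vc=[11]
#5 0x48→b18/s2 L1-HIT; vc=[11]
#6 0x2a→b10/s2 MISS; vc=[11,18]
#7 0x48→b18/s2 VC-HIT; vc=[11,10]
#8 0x48→b18/s2 L1-HIT; vc=[11,10]
#9 0x2d→b11/s3 VC-HIT; vc=[15,10]

SEQ = [MISS, MISS, L1-HIT, MISS, L1-HIT, L1-HIT, MISS, VC-HIT, L1-HIT, VC-HIT]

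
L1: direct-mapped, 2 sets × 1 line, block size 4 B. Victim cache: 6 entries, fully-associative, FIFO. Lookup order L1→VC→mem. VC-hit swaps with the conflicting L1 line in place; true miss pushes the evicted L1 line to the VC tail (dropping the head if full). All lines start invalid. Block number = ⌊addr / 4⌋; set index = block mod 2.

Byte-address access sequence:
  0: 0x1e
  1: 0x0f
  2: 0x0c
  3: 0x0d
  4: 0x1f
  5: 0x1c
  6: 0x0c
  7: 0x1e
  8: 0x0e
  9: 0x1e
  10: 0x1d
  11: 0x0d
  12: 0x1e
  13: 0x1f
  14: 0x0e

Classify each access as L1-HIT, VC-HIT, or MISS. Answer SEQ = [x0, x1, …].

SEQ = [MISS, MISS, L1-HIT, L1-HIT, VC-HIT, L1-HIT, VC-HIT, VC-HIT, VC-HIT, VC-HIT, L1-HIT, VC-HIT, VC-HIT, L1-HIT, VC-HIT]

  [0] addr=0x1e blk=7 s=1: MISS | VC []
  [1] addr=0xf blk=3 s=1: MISS | VC [7]
  [2] addr=0xc blk=3 s=1: L1-HIT | VC [7]
  [3] addr=0xd blk=3 s=1: L1-HIT | VC [7]
  [4] addr=0x1f blk=7 s=1: VC-HIT | VC [3]
  [5] addr=0x1c blk=7 s=1: L1-HIT | VC [3]
  [6] addr=0xc blk=3 s=1: VC-HIT | VC [7]
  [7] addr=0x1e blk=7 s=1: VC-HIT | VC [3]
  [8] addr=0xe blk=3 s=1: VC-HIT | VC [7]
  [9] addr=0x1e blk=7 s=1: VC-HIT | VC [3]
  [10] addr=0x1d blk=7 s=1: L1-HIT | VC [3]
  [11] addr=0xd blk=3 s=1: VC-HIT | VC [7]
  [12] addr=0x1e blk=7 s=1: VC-HIT | VC [3]
  [13] addr=0x1f blk=7 s=1: L1-HIT | VC [3]
  [14] addr=0xe blk=3 s=1: VC-HIT | VC [7]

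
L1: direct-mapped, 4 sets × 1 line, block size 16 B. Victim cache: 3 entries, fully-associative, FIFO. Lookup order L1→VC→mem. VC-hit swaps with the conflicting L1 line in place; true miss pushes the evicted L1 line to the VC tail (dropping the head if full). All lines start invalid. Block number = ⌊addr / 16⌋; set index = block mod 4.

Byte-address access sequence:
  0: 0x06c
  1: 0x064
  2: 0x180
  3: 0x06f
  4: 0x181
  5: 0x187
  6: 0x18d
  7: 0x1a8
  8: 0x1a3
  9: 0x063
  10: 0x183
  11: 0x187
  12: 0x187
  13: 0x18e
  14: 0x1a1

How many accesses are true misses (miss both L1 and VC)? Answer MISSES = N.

#0 0x6c→b6/s2 MISS; vc=[]
#1 0x64→b6/s2 L1-HIT; vc=[]
#2 0x180→b24/s0 MISS; vc=[]
#3 0x6f→b6/s2 L1-HIT; vc=[]
#4 0x181→b24/s0 L1-HIT; vc=[]
#5 0x187→b24/s0 L1-HIT; vc=[]
#6 0x18d→b24/s0 L1-HIT; vc=[]
#7 0x1a8→b26/s2 MISS; vc=[6]
#8 0x1a3→b26/s2 L1-HIT; vc=[6]
#9 0x63→b6/s2 VC-HIT; vc=[26]
#10 0x183→b24/s0 L1-HIT; vc=[26]
#11 0x187→b24/s0 L1-HIT; vc=[26]
#12 0x187→b24/s0 L1-HIT; vc=[26]
#13 0x18e→b24/s0 L1-HIT; vc=[26]
#14 0x1a1→b26/s2 VC-HIT; vc=[6]

MISSES = 3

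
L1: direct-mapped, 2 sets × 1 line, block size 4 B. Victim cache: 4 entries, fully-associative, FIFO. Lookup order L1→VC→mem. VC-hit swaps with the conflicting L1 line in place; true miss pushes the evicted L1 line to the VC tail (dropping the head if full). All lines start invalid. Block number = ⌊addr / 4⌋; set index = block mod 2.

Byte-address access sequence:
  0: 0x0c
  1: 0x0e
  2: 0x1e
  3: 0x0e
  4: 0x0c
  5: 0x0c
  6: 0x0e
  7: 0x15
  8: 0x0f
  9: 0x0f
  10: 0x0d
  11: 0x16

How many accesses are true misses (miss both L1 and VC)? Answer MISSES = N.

#0 0xc→b3/s1 MISS; vc=[]
#1 0xe→b3/s1 L1-HIT; vc=[]
#2 0x1e→b7/s1 MISS; vc=[3]
#3 0xe→b3/s1 VC-HIT; vc=[7]
#4 0xc→b3/s1 L1-HIT; vc=[7]
#5 0xc→b3/s1 L1-HIT; vc=[7]
#6 0xe→b3/s1 L1-HIT; vc=[7]
#7 0x15→b5/s1 MISS; vc=[7,3]
#8 0xf→b3/s1 VC-HIT; vc=[7,5]
#9 0xf→b3/s1 L1-HIT; vc=[7,5]
#10 0xd→b3/s1 L1-HIT; vc=[7,5]
#11 0x16→b5/s1 VC-HIT; vc=[7,3]

MISSES = 3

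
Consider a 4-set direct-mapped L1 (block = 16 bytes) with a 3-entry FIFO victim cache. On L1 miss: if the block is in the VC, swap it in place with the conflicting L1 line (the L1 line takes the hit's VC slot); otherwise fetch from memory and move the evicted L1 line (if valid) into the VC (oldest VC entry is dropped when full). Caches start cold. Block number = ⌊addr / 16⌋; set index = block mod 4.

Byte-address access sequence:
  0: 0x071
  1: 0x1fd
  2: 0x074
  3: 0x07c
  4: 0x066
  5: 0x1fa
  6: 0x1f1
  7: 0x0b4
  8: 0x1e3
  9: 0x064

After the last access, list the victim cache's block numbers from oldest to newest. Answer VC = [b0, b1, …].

0: 0x71 (blk 7, set 3) → MISS  vc=[]
1: 0x1fd (blk 31, set 3) → MISS  vc=[7]
2: 0x74 (blk 7, set 3) → VC-HIT  vc=[31]
3: 0x7c (blk 7, set 3) → L1-HIT  vc=[31]
4: 0x66 (blk 6, set 2) → MISS  vc=[31]
5: 0x1fa (blk 31, set 3) → VC-HIT  vc=[7]
6: 0x1f1 (blk 31, set 3) → L1-HIT  vc=[7]
7: 0xb4 (blk 11, set 3) → MISS  vc=[7, 31]
8: 0x1e3 (blk 30, set 2) → MISS  vc=[7, 31, 6]
9: 0x64 (blk 6, set 2) → VC-HIT  vc=[7, 31, 30]

VC = [7, 31, 30]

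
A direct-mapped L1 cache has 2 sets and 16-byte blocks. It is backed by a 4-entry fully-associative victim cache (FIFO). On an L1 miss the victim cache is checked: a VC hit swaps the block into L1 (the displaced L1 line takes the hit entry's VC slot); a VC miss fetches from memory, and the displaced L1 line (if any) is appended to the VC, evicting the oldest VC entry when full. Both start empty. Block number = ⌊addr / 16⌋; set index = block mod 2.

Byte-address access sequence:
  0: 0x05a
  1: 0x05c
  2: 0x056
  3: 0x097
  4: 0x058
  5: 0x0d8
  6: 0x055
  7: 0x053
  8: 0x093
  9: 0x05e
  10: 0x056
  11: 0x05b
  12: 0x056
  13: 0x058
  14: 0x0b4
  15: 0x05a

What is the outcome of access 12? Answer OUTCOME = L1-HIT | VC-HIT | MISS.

0: 0x5a (blk 5, set 1) → MISS  vc=[]
1: 0x5c (blk 5, set 1) → L1-HIT  vc=[]
2: 0x56 (blk 5, set 1) → L1-HIT  vc=[]
3: 0x97 (blk 9, set 1) → MISS  vc=[5]
4: 0x58 (blk 5, set 1) → VC-HIT  vc=[9]
5: 0xd8 (blk 13, set 1) → MISS  vc=[9, 5]
6: 0x55 (blk 5, set 1) → VC-HIT  vc=[9, 13]
7: 0x53 (blk 5, set 1) → L1-HIT  vc=[9, 13]
8: 0x93 (blk 9, set 1) → VC-HIT  vc=[5, 13]
9: 0x5e (blk 5, set 1) → VC-HIT  vc=[9, 13]
10: 0x56 (blk 5, set 1) → L1-HIT  vc=[9, 13]
11: 0x5b (blk 5, set 1) → L1-HIT  vc=[9, 13]
12: 0x56 (blk 5, set 1) → L1-HIT  vc=[9, 13]
13: 0x58 (blk 5, set 1) → L1-HIT  vc=[9, 13]
14: 0xb4 (blk 11, set 1) → MISS  vc=[9, 13, 5]
15: 0x5a (blk 5, set 1) → VC-HIT  vc=[9, 13, 11]

OUTCOME = L1-HIT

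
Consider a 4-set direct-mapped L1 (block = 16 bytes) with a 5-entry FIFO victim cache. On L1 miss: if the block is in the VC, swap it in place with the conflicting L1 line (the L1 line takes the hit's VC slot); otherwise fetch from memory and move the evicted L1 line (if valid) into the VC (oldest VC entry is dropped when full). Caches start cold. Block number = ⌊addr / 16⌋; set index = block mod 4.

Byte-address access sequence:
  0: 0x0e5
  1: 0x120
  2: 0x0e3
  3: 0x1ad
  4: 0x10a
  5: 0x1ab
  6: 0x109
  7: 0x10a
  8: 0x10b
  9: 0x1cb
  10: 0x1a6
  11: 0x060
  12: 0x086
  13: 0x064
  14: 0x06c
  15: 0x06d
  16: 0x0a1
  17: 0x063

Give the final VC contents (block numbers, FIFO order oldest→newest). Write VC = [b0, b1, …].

VC = [14, 16, 26, 28, 10]

0: 0xe5 (blk 14, set 2) → MISS  vc=[]
1: 0x120 (blk 18, set 2) → MISS  vc=[14]
2: 0xe3 (blk 14, set 2) → VC-HIT  vc=[18]
3: 0x1ad (blk 26, set 2) → MISS  vc=[18, 14]
4: 0x10a (blk 16, set 0) → MISS  vc=[18, 14]
5: 0x1ab (blk 26, set 2) → L1-HIT  vc=[18, 14]
6: 0x109 (blk 16, set 0) → L1-HIT  vc=[18, 14]
7: 0x10a (blk 16, set 0) → L1-HIT  vc=[18, 14]
8: 0x10b (blk 16, set 0) → L1-HIT  vc=[18, 14]
9: 0x1cb (blk 28, set 0) → MISS  vc=[18, 14, 16]
10: 0x1a6 (blk 26, set 2) → L1-HIT  vc=[18, 14, 16]
11: 0x60 (blk 6, set 2) → MISS  vc=[18, 14, 16, 26]
12: 0x86 (blk 8, set 0) → MISS  vc=[18, 14, 16, 26, 28]
13: 0x64 (blk 6, set 2) → L1-HIT  vc=[18, 14, 16, 26, 28]
14: 0x6c (blk 6, set 2) → L1-HIT  vc=[18, 14, 16, 26, 28]
15: 0x6d (blk 6, set 2) → L1-HIT  vc=[18, 14, 16, 26, 28]
16: 0xa1 (blk 10, set 2) → MISS  vc=[14, 16, 26, 28, 6]
17: 0x63 (blk 6, set 2) → VC-HIT  vc=[14, 16, 26, 28, 10]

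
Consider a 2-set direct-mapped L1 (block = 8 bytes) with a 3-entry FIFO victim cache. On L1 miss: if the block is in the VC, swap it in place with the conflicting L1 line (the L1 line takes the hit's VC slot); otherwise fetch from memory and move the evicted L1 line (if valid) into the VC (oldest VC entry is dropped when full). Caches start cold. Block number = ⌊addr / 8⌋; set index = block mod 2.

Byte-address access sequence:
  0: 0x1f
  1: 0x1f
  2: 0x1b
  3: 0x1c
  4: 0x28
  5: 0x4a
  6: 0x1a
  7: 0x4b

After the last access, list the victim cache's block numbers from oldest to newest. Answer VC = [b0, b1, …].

VC = [3, 5]

#0 0x1f→b3/s1 MISS; vc=[]
#1 0x1f→b3/s1 L1-HIT; vc=[]
#2 0x1b→b3/s1 L1-HIT; vc=[]
#3 0x1c→b3/s1 L1-HIT; vc=[]
#4 0x28→b5/s1 MISS; vc=[3]
#5 0x4a→b9/s1 MISS; vc=[3,5]
#6 0x1a→b3/s1 VC-HIT; vc=[9,5]
#7 0x4b→b9/s1 VC-HIT; vc=[3,5]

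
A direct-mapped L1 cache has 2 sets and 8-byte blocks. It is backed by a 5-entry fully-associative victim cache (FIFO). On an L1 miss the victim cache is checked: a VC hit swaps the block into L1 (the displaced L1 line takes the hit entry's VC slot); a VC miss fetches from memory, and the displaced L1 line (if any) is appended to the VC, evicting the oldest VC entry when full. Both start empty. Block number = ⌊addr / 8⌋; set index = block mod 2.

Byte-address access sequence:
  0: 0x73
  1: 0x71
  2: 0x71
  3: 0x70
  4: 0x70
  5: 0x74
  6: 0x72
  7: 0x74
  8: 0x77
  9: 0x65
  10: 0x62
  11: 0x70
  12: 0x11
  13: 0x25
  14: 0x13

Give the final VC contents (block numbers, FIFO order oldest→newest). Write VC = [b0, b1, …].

VC = [12, 14, 4]

  [0] addr=0x73 blk=14 s=0: MISS | VC []
  [1] addr=0x71 blk=14 s=0: L1-HIT | VC []
  [2] addr=0x71 blk=14 s=0: L1-HIT | VC []
  [3] addr=0x70 blk=14 s=0: L1-HIT | VC []
  [4] addr=0x70 blk=14 s=0: L1-HIT | VC []
  [5] addr=0x74 blk=14 s=0: L1-HIT | VC []
  [6] addr=0x72 blk=14 s=0: L1-HIT | VC []
  [7] addr=0x74 blk=14 s=0: L1-HIT | VC []
  [8] addr=0x77 blk=14 s=0: L1-HIT | VC []
  [9] addr=0x65 blk=12 s=0: MISS | VC [14]
  [10] addr=0x62 blk=12 s=0: L1-HIT | VC [14]
  [11] addr=0x70 blk=14 s=0: VC-HIT | VC [12]
  [12] addr=0x11 blk=2 s=0: MISS | VC [12, 14]
  [13] addr=0x25 blk=4 s=0: MISS | VC [12, 14, 2]
  [14] addr=0x13 blk=2 s=0: VC-HIT | VC [12, 14, 4]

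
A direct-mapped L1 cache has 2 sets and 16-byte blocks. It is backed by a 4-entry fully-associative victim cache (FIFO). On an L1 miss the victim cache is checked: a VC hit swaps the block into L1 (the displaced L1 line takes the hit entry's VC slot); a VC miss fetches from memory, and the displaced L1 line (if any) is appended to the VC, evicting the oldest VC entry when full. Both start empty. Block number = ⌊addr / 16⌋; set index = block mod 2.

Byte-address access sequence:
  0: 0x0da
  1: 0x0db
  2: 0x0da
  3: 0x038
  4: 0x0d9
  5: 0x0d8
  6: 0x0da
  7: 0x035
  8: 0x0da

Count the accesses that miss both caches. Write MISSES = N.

MISSES = 2

  [0] addr=0xda blk=13 s=1: MISS | VC []
  [1] addr=0xdb blk=13 s=1: L1-HIT | VC []
  [2] addr=0xda blk=13 s=1: L1-HIT | VC []
  [3] addr=0x38 blk=3 s=1: MISS | VC [13]
  [4] addr=0xd9 blk=13 s=1: VC-HIT | VC [3]
  [5] addr=0xd8 blk=13 s=1: L1-HIT | VC [3]
  [6] addr=0xda blk=13 s=1: L1-HIT | VC [3]
  [7] addr=0x35 blk=3 s=1: VC-HIT | VC [13]
  [8] addr=0xda blk=13 s=1: VC-HIT | VC [3]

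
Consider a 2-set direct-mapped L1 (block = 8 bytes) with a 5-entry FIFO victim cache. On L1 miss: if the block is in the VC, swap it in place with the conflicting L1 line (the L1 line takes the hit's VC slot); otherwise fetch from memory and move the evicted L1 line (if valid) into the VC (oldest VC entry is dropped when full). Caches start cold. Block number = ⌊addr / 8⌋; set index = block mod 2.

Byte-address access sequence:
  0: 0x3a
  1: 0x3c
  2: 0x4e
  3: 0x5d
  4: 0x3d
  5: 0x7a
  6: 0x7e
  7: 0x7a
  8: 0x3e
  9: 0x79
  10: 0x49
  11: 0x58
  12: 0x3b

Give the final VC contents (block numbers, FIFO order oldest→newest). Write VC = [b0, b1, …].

VC = [9, 15, 11]

0: 0x3a (blk 7, set 1) → MISS  vc=[]
1: 0x3c (blk 7, set 1) → L1-HIT  vc=[]
2: 0x4e (blk 9, set 1) → MISS  vc=[7]
3: 0x5d (blk 11, set 1) → MISS  vc=[7, 9]
4: 0x3d (blk 7, set 1) → VC-HIT  vc=[11, 9]
5: 0x7a (blk 15, set 1) → MISS  vc=[11, 9, 7]
6: 0x7e (blk 15, set 1) → L1-HIT  vc=[11, 9, 7]
7: 0x7a (blk 15, set 1) → L1-HIT  vc=[11, 9, 7]
8: 0x3e (blk 7, set 1) → VC-HIT  vc=[11, 9, 15]
9: 0x79 (blk 15, set 1) → VC-HIT  vc=[11, 9, 7]
10: 0x49 (blk 9, set 1) → VC-HIT  vc=[11, 15, 7]
11: 0x58 (blk 11, set 1) → VC-HIT  vc=[9, 15, 7]
12: 0x3b (blk 7, set 1) → VC-HIT  vc=[9, 15, 11]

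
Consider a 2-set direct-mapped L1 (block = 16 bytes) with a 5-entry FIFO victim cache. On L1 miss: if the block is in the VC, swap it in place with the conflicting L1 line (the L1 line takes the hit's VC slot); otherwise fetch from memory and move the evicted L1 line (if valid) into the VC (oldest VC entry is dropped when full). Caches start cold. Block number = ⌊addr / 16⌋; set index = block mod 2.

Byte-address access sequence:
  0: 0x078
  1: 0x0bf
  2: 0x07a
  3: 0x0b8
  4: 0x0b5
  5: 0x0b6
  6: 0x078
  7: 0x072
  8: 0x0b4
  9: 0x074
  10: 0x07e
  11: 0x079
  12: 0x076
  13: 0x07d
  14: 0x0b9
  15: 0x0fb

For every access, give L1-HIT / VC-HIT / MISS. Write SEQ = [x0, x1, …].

SEQ = [MISS, MISS, VC-HIT, VC-HIT, L1-HIT, L1-HIT, VC-HIT, L1-HIT, VC-HIT, VC-HIT, L1-HIT, L1-HIT, L1-HIT, L1-HIT, VC-HIT, MISS]

  [0] addr=0x78 blk=7 s=1: MISS | VC []
  [1] addr=0xbf blk=11 s=1: MISS | VC [7]
  [2] addr=0x7a blk=7 s=1: VC-HIT | VC [11]
  [3] addr=0xb8 blk=11 s=1: VC-HIT | VC [7]
  [4] addr=0xb5 blk=11 s=1: L1-HIT | VC [7]
  [5] addr=0xb6 blk=11 s=1: L1-HIT | VC [7]
  [6] addr=0x78 blk=7 s=1: VC-HIT | VC [11]
  [7] addr=0x72 blk=7 s=1: L1-HIT | VC [11]
  [8] addr=0xb4 blk=11 s=1: VC-HIT | VC [7]
  [9] addr=0x74 blk=7 s=1: VC-HIT | VC [11]
  [10] addr=0x7e blk=7 s=1: L1-HIT | VC [11]
  [11] addr=0x79 blk=7 s=1: L1-HIT | VC [11]
  [12] addr=0x76 blk=7 s=1: L1-HIT | VC [11]
  [13] addr=0x7d blk=7 s=1: L1-HIT | VC [11]
  [14] addr=0xb9 blk=11 s=1: VC-HIT | VC [7]
  [15] addr=0xfb blk=15 s=1: MISS | VC [7, 11]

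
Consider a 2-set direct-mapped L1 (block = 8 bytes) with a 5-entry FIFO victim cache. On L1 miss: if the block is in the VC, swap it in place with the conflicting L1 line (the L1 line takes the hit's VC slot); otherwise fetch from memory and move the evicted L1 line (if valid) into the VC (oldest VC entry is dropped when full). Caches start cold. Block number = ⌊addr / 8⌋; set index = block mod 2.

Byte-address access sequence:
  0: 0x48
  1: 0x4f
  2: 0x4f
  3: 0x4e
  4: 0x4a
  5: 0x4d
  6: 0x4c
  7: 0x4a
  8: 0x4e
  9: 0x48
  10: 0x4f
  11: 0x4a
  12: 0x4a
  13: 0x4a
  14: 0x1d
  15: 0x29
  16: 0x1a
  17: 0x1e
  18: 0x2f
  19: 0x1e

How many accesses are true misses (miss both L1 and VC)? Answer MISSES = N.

#0 0x48→b9/s1 MISS; vc=[]
#1 0x4f→b9/s1 L1-HIT; vc=[]
#2 0x4f→b9/s1 L1-HIT; vc=[]
#3 0x4e→b9/s1 L1-HIT; vc=[]
#4 0x4a→b9/s1 L1-HIT; vc=[]
#5 0x4d→b9/s1 L1-HIT; vc=[]
#6 0x4c→b9/s1 L1-HIT; vc=[]
#7 0x4a→b9/s1 L1-HIT; vc=[]
#8 0x4e→b9/s1 L1-HIT; vc=[]
#9 0x48→b9/s1 L1-HIT; vc=[]
#10 0x4f→b9/s1 L1-HIT; vc=[]
#11 0x4a→b9/s1 L1-HIT; vc=[]
#12 0x4a→b9/s1 L1-HIT; vc=[]
#13 0x4a→b9/s1 L1-HIT; vc=[]
#14 0x1d→b3/s1 MISS; vc=[9]
#15 0x29→b5/s1 MISS; vc=[9,3]
#16 0x1a→b3/s1 VC-HIT; vc=[9,5]
#17 0x1e→b3/s1 L1-HIT; vc=[9,5]
#18 0x2f→b5/s1 VC-HIT; vc=[9,3]
#19 0x1e→b3/s1 VC-HIT; vc=[9,5]

MISSES = 3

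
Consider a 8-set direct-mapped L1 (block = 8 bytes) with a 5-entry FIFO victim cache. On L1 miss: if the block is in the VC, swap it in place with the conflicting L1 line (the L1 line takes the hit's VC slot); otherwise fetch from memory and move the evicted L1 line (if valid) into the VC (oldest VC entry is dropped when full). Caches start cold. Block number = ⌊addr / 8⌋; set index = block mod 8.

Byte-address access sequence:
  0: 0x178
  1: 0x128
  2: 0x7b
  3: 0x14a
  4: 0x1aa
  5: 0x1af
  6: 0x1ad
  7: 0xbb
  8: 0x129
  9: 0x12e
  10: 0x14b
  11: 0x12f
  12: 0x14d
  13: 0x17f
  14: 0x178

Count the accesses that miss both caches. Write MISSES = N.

MISSES = 6

#0 0x178→b47/s7 MISS; vc=[]
#1 0x128→b37/s5 MISS; vc=[]
#2 0x7b→b15/s7 MISS; vc=[47]
#3 0x14a→b41/s1 MISS; vc=[47]
#4 0x1aa→b53/s5 MISS; vc=[47,37]
#5 0x1af→b53/s5 L1-HIT; vc=[47,37]
#6 0x1ad→b53/s5 L1-HIT; vc=[47,37]
#7 0xbb→b23/s7 MISS; vc=[47,37,15]
#8 0x129→b37/s5 VC-HIT; vc=[47,53,15]
#9 0x12e→b37/s5 L1-HIT; vc=[47,53,15]
#10 0x14b→b41/s1 L1-HIT; vc=[47,53,15]
#11 0x12f→b37/s5 L1-HIT; vc=[47,53,15]
#12 0x14d→b41/s1 L1-HIT; vc=[47,53,15]
#13 0x17f→b47/s7 VC-HIT; vc=[23,53,15]
#14 0x178→b47/s7 L1-HIT; vc=[23,53,15]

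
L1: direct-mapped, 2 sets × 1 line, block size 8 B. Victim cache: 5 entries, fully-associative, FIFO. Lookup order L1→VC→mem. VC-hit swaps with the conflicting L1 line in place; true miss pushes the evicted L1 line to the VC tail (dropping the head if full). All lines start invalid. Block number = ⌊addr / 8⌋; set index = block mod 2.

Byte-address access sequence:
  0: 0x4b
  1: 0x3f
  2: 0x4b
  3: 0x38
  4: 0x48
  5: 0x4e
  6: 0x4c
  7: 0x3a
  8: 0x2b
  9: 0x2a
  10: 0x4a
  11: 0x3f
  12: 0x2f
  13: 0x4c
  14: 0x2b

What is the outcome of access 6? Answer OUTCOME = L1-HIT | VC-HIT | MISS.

  [0] addr=0x4b blk=9 s=1: MISS | VC []
  [1] addr=0x3f blk=7 s=1: MISS | VC [9]
  [2] addr=0x4b blk=9 s=1: VC-HIT | VC [7]
  [3] addr=0x38 blk=7 s=1: VC-HIT | VC [9]
  [4] addr=0x48 blk=9 s=1: VC-HIT | VC [7]
  [5] addr=0x4e blk=9 s=1: L1-HIT | VC [7]
  [6] addr=0x4c blk=9 s=1: L1-HIT | VC [7]
  [7] addr=0x3a blk=7 s=1: VC-HIT | VC [9]
  [8] addr=0x2b blk=5 s=1: MISS | VC [9, 7]
  [9] addr=0x2a blk=5 s=1: L1-HIT | VC [9, 7]
  [10] addr=0x4a blk=9 s=1: VC-HIT | VC [5, 7]
  [11] addr=0x3f blk=7 s=1: VC-HIT | VC [5, 9]
  [12] addr=0x2f blk=5 s=1: VC-HIT | VC [7, 9]
  [13] addr=0x4c blk=9 s=1: VC-HIT | VC [7, 5]
  [14] addr=0x2b blk=5 s=1: VC-HIT | VC [7, 9]

OUTCOME = L1-HIT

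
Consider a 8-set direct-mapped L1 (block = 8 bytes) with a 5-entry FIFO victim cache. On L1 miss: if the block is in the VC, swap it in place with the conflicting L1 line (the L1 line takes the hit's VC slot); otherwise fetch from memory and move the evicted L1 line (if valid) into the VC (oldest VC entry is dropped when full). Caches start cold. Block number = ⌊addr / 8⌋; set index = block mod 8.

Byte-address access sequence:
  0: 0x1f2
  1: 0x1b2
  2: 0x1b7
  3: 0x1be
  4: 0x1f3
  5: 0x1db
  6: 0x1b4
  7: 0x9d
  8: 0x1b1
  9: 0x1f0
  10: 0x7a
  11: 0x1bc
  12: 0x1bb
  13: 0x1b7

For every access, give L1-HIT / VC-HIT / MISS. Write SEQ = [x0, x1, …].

#0 0x1f2→b62/s6 MISS; vc=[]
#1 0x1b2→b54/s6 MISS; vc=[62]
#2 0x1b7→b54/s6 L1-HIT; vc=[62]
#3 0x1be→b55/s7 MISS; vc=[62]
#4 0x1f3→b62/s6 VC-HIT; vc=[54]
#5 0x1db→b59/s3 MISS; vc=[54]
#6 0x1b4→b54/s6 VC-HIT; vc=[62]
#7 0x9d→b19/s3 MISS; vc=[62,59]
#8 0x1b1→b54/s6 L1-HIT; vc=[62,59]
#9 0x1f0→b62/s6 VC-HIT; vc=[54,59]
#10 0x7a→b15/s7 MISS; vc=[54,59,55]
#11 0x1bc→b55/s7 VC-HIT; vc=[54,59,15]
#12 0x1bb→b55/s7 L1-HIT; vc=[54,59,15]
#13 0x1b7→b54/s6 VC-HIT; vc=[62,59,15]

SEQ = [MISS, MISS, L1-HIT, MISS, VC-HIT, MISS, VC-HIT, MISS, L1-HIT, VC-HIT, MISS, VC-HIT, L1-HIT, VC-HIT]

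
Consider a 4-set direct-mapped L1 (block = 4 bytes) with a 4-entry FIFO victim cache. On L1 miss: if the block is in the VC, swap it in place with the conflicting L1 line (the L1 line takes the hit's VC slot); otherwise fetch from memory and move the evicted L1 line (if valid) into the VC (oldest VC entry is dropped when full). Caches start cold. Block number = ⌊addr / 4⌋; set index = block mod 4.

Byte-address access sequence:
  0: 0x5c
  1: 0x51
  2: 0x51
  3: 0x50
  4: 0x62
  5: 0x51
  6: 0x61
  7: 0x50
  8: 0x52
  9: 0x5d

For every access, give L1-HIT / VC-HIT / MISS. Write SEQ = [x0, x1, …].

#0 0x5c→b23/s3 MISS; vc=[]
#1 0x51→b20/s0 MISS; vc=[]
#2 0x51→b20/s0 L1-HIT; vc=[]
#3 0x50→b20/s0 L1-HIT; vc=[]
#4 0x62→b24/s0 MISS; vc=[20]
#5 0x51→b20/s0 VC-HIT; vc=[24]
#6 0x61→b24/s0 VC-HIT; vc=[20]
#7 0x50→b20/s0 VC-HIT; vc=[24]
#8 0x52→b20/s0 L1-HIT; vc=[24]
#9 0x5d→b23/s3 L1-HIT; vc=[24]

SEQ = [MISS, MISS, L1-HIT, L1-HIT, MISS, VC-HIT, VC-HIT, VC-HIT, L1-HIT, L1-HIT]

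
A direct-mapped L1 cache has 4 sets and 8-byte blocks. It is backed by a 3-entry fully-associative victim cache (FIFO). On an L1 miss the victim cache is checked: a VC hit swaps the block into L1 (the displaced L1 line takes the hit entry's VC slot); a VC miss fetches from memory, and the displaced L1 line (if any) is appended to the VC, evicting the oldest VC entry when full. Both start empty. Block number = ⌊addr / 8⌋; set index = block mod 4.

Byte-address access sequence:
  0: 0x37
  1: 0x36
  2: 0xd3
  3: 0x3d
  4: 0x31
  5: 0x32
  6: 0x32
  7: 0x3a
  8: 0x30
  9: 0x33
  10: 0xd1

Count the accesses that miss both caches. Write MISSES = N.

0: 0x37 (blk 6, set 2) → MISS  vc=[]
1: 0x36 (blk 6, set 2) → L1-HIT  vc=[]
2: 0xd3 (blk 26, set 2) → MISS  vc=[6]
3: 0x3d (blk 7, set 3) → MISS  vc=[6]
4: 0x31 (blk 6, set 2) → VC-HIT  vc=[26]
5: 0x32 (blk 6, set 2) → L1-HIT  vc=[26]
6: 0x32 (blk 6, set 2) → L1-HIT  vc=[26]
7: 0x3a (blk 7, set 3) → L1-HIT  vc=[26]
8: 0x30 (blk 6, set 2) → L1-HIT  vc=[26]
9: 0x33 (blk 6, set 2) → L1-HIT  vc=[26]
10: 0xd1 (blk 26, set 2) → VC-HIT  vc=[6]

MISSES = 3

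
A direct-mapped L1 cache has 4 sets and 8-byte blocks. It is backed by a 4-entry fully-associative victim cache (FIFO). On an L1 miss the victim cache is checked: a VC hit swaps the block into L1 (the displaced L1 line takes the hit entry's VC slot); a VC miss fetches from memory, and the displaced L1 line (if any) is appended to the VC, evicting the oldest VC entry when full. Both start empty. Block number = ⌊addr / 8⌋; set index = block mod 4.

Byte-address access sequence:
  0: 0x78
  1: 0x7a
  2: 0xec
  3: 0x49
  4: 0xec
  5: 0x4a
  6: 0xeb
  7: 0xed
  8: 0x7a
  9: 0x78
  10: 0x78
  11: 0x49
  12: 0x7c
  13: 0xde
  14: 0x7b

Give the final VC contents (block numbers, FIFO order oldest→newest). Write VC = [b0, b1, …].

VC = [29, 27]

#0 0x78→b15/s3 MISS; vc=[]
#1 0x7a→b15/s3 L1-HIT; vc=[]
#2 0xec→b29/s1 MISS; vc=[]
#3 0x49→b9/s1 MISS; vc=[29]
#4 0xec→b29/s1 VC-HIT; vc=[9]
#5 0x4a→b9/s1 VC-HIT; vc=[29]
#6 0xeb→b29/s1 VC-HIT; vc=[9]
#7 0xed→b29/s1 L1-HIT; vc=[9]
#8 0x7a→b15/s3 L1-HIT; vc=[9]
#9 0x78→b15/s3 L1-HIT; vc=[9]
#10 0x78→b15/s3 L1-HIT; vc=[9]
#11 0x49→b9/s1 VC-HIT; vc=[29]
#12 0x7c→b15/s3 L1-HIT; vc=[29]
#13 0xde→b27/s3 MISS; vc=[29,15]
#14 0x7b→b15/s3 VC-HIT; vc=[29,27]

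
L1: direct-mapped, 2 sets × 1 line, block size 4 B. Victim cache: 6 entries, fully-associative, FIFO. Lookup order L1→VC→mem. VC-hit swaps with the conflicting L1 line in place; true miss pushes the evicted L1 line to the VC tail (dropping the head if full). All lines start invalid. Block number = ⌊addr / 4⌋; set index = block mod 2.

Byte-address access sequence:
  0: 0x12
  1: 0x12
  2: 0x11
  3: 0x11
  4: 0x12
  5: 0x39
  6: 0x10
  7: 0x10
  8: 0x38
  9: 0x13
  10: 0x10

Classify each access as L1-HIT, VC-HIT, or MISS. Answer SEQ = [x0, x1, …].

SEQ = [MISS, L1-HIT, L1-HIT, L1-HIT, L1-HIT, MISS, VC-HIT, L1-HIT, VC-HIT, VC-HIT, L1-HIT]

#0 0x12→b4/s0 MISS; vc=[]
#1 0x12→b4/s0 L1-HIT; vc=[]
#2 0x11→b4/s0 L1-HIT; vc=[]
#3 0x11→b4/s0 L1-HIT; vc=[]
#4 0x12→b4/s0 L1-HIT; vc=[]
#5 0x39→b14/s0 MISS; vc=[4]
#6 0x10→b4/s0 VC-HIT; vc=[14]
#7 0x10→b4/s0 L1-HIT; vc=[14]
#8 0x38→b14/s0 VC-HIT; vc=[4]
#9 0x13→b4/s0 VC-HIT; vc=[14]
#10 0x10→b4/s0 L1-HIT; vc=[14]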